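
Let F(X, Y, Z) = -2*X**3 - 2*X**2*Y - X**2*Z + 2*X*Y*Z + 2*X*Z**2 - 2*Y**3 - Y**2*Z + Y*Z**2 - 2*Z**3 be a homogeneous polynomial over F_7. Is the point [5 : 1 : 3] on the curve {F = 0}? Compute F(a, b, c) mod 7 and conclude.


F(5,1,3) ≡ 3 (mod 7); P is NOT on the curve.

Evaluate F(5, 1, 3) term-by-term (mod 7).
  -2*X**3 ↦ -2·125·1·1 = -250
  -2*X**2*Y ↦ -2·25·1·1 = -50
  -X**2*Z ↦ -1·25·1·3 = -75
  2*X*Y*Z ↦ 2·5·1·3 = 30
  2*X*Z**2 ↦ 2·5·1·9 = 90
  -2*Y**3 ↦ -2·1·1·1 = -2
  -Y**2*Z ↦ -1·1·1·3 = -3
  Y*Z**2 ↦ 1·1·1·9 = 9
  -2*Z**3 ↦ -2·1·1·27 = -54
Sum: F(5, 1, 3) = (-250) + (-50) + (-75) + (30) + (90) + (-2) + (-3) + (9) + (-54) = -305.
Reducing mod 7: -305 ≡ 3 (mod 7).
Since F(a, b, c) ≡ 3 ≠ 0 (mod 7), P does NOT lie on the curve.


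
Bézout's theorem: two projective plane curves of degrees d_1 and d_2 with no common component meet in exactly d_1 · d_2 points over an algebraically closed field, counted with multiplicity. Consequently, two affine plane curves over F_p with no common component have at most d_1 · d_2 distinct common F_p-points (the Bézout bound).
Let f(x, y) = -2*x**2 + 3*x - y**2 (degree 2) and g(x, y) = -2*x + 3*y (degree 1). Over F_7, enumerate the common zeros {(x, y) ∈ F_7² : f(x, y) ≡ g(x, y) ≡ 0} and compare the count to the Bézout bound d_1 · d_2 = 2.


Common zeros: {(0, 0), (6, 4)}; count = 2; Bézout bound = 2.

deg(f) = 2, deg(g) = 1, so Bézout bound = 2.
Scan x ∈ F_7. For each x, list the y ∈ F_7 with f(x, y) ≡ 0 and those with g(x, y) ≡ 0 (mod 7); the common zeros in that column are the intersection.
  x = 0: f ≡ 0 at y ∈ {0}; g ≡ 0 at y ∈ {0}; common: {0}.
  x = 1: f ≡ 0 at y ∈ {1, 6}; g ≡ 0 at y ∈ {3}; common: ∅.
  x = 2: f ≡ 0 at y ∈ ∅; g ≡ 0 at y ∈ {6}; common: ∅.
  x = 3: f ≡ 0 at y ∈ ∅; g ≡ 0 at y ∈ {2}; common: ∅.
  x = 4: f ≡ 0 at y ∈ {1, 6}; g ≡ 0 at y ∈ {5}; common: ∅.
  x = 5: f ≡ 0 at y ∈ {0}; g ≡ 0 at y ∈ {1}; common: ∅.
  x = 6: f ≡ 0 at y ∈ {3, 4}; g ≡ 0 at y ∈ {4}; common: {4}.
Collecting: common zeros = {(0, 0), (6, 4)}, so the count is 2.
Comparison with the Bézout bound: 2 ≤ 2 = deg(f)·deg(g), as expected for curves with no common component (the bound is attained).


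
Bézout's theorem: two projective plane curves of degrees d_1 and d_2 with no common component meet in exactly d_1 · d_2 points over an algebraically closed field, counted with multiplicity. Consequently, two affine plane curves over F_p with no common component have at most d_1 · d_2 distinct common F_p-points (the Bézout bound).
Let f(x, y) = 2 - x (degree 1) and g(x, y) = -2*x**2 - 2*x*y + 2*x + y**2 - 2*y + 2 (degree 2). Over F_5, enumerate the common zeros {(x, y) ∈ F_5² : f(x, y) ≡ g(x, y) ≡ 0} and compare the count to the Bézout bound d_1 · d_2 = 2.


Common zeros: {(2, 2), (2, 4)}; count = 2; Bézout bound = 2.

deg(f) = 1, deg(g) = 2, so Bézout bound = 2.
Scan x ∈ F_5. For each x, list the y ∈ F_5 with f(x, y) ≡ 0 and those with g(x, y) ≡ 0 (mod 5); the common zeros in that column are the intersection.
  x = 0: f ≡ 0 at y ∈ ∅; g ≡ 0 at y ∈ {3, 4}; common: ∅.
  x = 1: f ≡ 0 at y ∈ ∅; g ≡ 0 at y ∈ ∅; common: ∅.
  x = 2: f ≡ 0 at y ∈ {0, 1, 2, 3, 4}; g ≡ 0 at y ∈ {2, 4}; common: {2, 4}.
  x = 3: f ≡ 0 at y ∈ ∅; g ≡ 0 at y ∈ {0, 3}; common: ∅.
  x = 4: f ≡ 0 at y ∈ ∅; g ≡ 0 at y ∈ ∅; common: ∅.
Collecting: common zeros = {(2, 2), (2, 4)}, so the count is 2.
Comparison with the Bézout bound: 2 ≤ 2 = deg(f)·deg(g), as expected for curves with no common component (the bound is attained).


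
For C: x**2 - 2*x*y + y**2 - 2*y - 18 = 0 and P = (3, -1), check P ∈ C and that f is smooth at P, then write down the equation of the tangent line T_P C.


Tangent line at P: 8*x - 10*y - 34 = 0.

Step 1: f(3, -1) = 0, so P lies on C.
Step 2: partial derivatives
  f_x(x, y) = 2*x - 2*y, f_y(x, y) = -2*x + 2*y - 2.
  f_x(P) = 8, f_y(P) = -10 (gradient nonzero, so P is smooth).
Step 3: tangent line at P: 8·(x − 3) + -10·(y − -1) = 0.
Expanding: 8*x - 10*y - 34 = 0.


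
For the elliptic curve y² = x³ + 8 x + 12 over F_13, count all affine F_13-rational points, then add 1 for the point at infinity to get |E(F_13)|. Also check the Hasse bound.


Affine points = {(0, 5), (0, 8), (2, 6), (2, 7), (4, 2), (4, 11), (6, 4), (6, 9), (8, 4), (8, 9), (10, 0), (11, 1), (11, 12), (12, 4), (12, 9)}; affine count = 15; |E(F_13)| = 16.

Discriminant check: Δ ∝ 4a³ + 27b² = 4·8³ + 27·12² = 4·512 + 27·144 ≡ 8 (mod 13). Nonzero ⇒ E is nonsingular.
For each x ∈ F_13, compute rhs = x³ + 8·x + 12 mod 13, then count y ∈ F_13 with y² ≡ rhs.
  x = 0: rhs = 12, matching y values: 5, 8 (2 points).
  x = 1: rhs = 8, matching y values: none (0 points).
  x = 2: rhs = 10, matching y values: 6, 7 (2 points).
  x = 3: rhs = 11, matching y values: none (0 points).
  x = 4: rhs = 4, matching y values: 2, 11 (2 points).
  x = 5: rhs = 8, matching y values: none (0 points).
  x = 6: rhs = 3, matching y values: 4, 9 (2 points).
  x = 7: rhs = 8, matching y values: none (0 points).
  x = 8: rhs = 3, matching y values: 4, 9 (2 points).
  x = 9: rhs = 7, matching y values: none (0 points).
  x = 10: rhs = 0, matching y values: 0 (1 points).
  x = 11: rhs = 1, matching y values: 1, 12 (2 points).
  x = 12: rhs = 3, matching y values: 4, 9 (2 points).
Total affine count: 15.
Full point count |E(F_13)| = 15 + 1 = 16.
Hasse bound: |16 − (13+1)| = |2| = 2 ≤ 2√13 ≈ 7.2111 ✓.


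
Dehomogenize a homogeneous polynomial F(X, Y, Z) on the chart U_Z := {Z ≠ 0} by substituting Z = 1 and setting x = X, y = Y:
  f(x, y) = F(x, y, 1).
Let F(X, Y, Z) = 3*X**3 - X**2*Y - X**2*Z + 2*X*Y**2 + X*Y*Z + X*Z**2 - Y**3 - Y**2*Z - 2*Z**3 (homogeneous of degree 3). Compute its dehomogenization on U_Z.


f(x, y) = 3*x**3 - x**2*y - x**2 + 2*x*y**2 + x*y + x - y**3 - y**2 - 2

On U_Z we set Z = 1. Each monomial c·X^i·Y^j·Z^k in F becomes c·x^i·y^j·1^k = c·x^i·y^j.
Substituting Z = 1: F(X, Y, 1) = 3*x**3 - x**2*y - x**2 + 2*x*y**2 + x*y + x - y**3 - y**2 - 2.
Note: deg(f) ≤ deg(F) = 3; strict inequality happens when F is divisible by Z (lost terms).


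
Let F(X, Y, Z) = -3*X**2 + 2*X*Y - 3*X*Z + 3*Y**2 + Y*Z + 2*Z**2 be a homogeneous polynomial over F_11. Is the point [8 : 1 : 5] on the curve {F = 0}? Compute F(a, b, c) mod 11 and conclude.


F(8,1,5) ≡ 4 (mod 11); P is NOT on the curve.

Evaluate F(8, 1, 5) term-by-term (mod 11).
  -3*X**2 ↦ -3·64·1·1 = -192
  2*X*Y ↦ 2·8·1·1 = 16
  -3*X*Z ↦ -3·8·1·5 = -120
  3*Y**2 ↦ 3·1·1·1 = 3
  Y*Z ↦ 1·1·1·5 = 5
  2*Z**2 ↦ 2·1·1·25 = 50
Sum: F(8, 1, 5) = (-192) + (16) + (-120) + (3) + (5) + (50) = -238.
Reducing mod 11: -238 ≡ 4 (mod 11).
Since F(a, b, c) ≡ 4 ≠ 0 (mod 11), P does NOT lie on the curve.


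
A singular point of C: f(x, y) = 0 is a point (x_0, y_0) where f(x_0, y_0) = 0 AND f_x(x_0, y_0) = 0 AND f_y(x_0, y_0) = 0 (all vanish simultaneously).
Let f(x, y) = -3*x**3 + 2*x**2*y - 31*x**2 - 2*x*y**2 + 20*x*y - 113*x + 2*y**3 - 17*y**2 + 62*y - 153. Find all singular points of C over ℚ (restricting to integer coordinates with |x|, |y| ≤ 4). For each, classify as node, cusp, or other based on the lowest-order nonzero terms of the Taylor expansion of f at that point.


Singular points: {(-3, 2)}; classification: cusp.

Compute partial derivatives:
  f_x = -9*x**2 + 4*x*y - 62*x - 2*y**2 + 20*y - 113.
  f_y = 2*x**2 - 4*x*y + 20*x + 6*y**2 - 34*y + 62.
Scan x_0 ∈ {−4, ..., 4}. For each x_0, f_y(x_0, y) is a polynomial in y; find its integer roots y ∈ {−4, ..., 4}, then test f_x and f at those candidates.
  x = -4: f_y(-4, y) = 6*y**2 - 18*y + 14; no integer root y with |y| ≤ 4.
  x = -3: f_y(-3, y) = 6*y**2 - 22*y + 20; vanishes at y ∈ {2}. (-3, 2): f_x = 0, f = 0 — SINGULAR.
  x = -2: f_y(-2, y) = 6*y**2 - 26*y + 30; no integer root y with |y| ≤ 4.
  x = -1: f_y(-1, y) = 6*y**2 - 30*y + 44; no integer root y with |y| ≤ 4.
  x = 0: f_y(0, y) = 6*y**2 - 34*y + 62; no integer root y with |y| ≤ 4.
  x = 1: f_y(1, y) = 6*y**2 - 38*y + 84; no integer root y with |y| ≤ 4.
  x = 2: f_y(2, y) = 6*y**2 - 42*y + 110; no integer root y with |y| ≤ 4.
  x = 3: f_y(3, y) = 6*y**2 - 46*y + 140; no integer root y with |y| ≤ 4.
  x = 4: f_y(4, y) = 6*y**2 - 50*y + 174; no integer root y with |y| ≤ 4.
Only singular point on the grid: (-3, 2).
Classify: substitute x = -3 + u, y = 2 + v and expand: f = -3*u**3 + 2*u**2*v - 2*u*v**2 + 2*v**3 + v**2.
No constant or linear terms (consistent with a singular point). Quadratic part: v**2. Cubic part: -3*u**3 + 2*u**2*v - 2*u*v**2 + 2*v**3.
The quadratic part v**2 is a perfect square, so there is a single (double) tangent line v = 0, i.e. y = 2. Restricting the cubic part to that line (v = 0) leaves -3*u**3 ≠ 0, so f is not divisible by v and the branch is v² ≈ 3*u**3 to lowest order — this is a cusp.
Classification: cusp.


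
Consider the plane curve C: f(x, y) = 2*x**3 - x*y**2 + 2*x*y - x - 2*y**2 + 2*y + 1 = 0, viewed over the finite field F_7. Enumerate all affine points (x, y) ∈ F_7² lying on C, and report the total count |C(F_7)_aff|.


Affine F_7-points: {(5, 4), (6, 0)}; count = 2.

For each of the 49 pairs (x, y) ∈ F_7², evaluate f(x, y) mod 7. Record the zeros.
  x = 0: [0↦1, 1↦1, 2↦4, 3↦3, 4↦5, 5↦3, 6↦4]  zeros at y ∈ ∅
  x = 1: [0↦2, 1↦3, 2↦5, 3↦1, 4↦5, 5↦3, 6↦2]  zeros at y ∈ ∅
  x = 2: [0↦1, 1↦3, 2↦4, 3↦4, 4↦3, 5↦1, 6↦5]  zeros at y ∈ ∅
  x = 3: [0↦3, 1↦6, 2↦6, 3↦3, 4↦4, 5↦2, 6↦4]  zeros at y ∈ ∅
  x = 4: [0↦6, 1↦3, 2↦2, 3↦3, 4↦6, 5↦4, 6↦4]  zeros at y ∈ ∅
  x = 5: [0↦1, 1↦6, 2↦4, 3↦2, 4↦0, 5↦5, 6↦3]  zeros at y ∈ {4}
  x = 6: [0↦0, 1↦6, 2↦3, 3↦5, 4↦5, 5↦3, 6↦6]  zeros at y ∈ {0}
Collecting zeros: affine points = {(5, 4), (6, 0)}.
Total count |C(F_7)_aff| = 2.


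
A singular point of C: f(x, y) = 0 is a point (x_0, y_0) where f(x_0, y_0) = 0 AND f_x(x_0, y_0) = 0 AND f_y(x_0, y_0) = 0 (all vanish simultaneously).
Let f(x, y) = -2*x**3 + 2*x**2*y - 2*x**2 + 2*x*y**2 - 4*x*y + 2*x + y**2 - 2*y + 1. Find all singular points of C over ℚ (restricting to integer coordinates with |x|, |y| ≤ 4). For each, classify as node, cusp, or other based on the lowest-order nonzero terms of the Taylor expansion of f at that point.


Singular points: {(0, 1)}; classification: cusp.

Compute partial derivatives:
  f_x = -6*x**2 + 4*x*y - 4*x + 2*y**2 - 4*y + 2.
  f_y = 2*x**2 + 4*x*y - 4*x + 2*y - 2.
Scan x_0 ∈ {−4, ..., 4}. For each x_0, f_y(x_0, y) is a polynomial in y; find its integer roots y ∈ {−4, ..., 4}, then test f_x and f at those candidates.
  x = -4: f_y(-4, y) = 46 - 14*y; no integer root y with |y| ≤ 4.
  x = -3: f_y(-3, y) = 28 - 10*y; no integer root y with |y| ≤ 4.
  x = -2: f_y(-2, y) = 14 - 6*y; no integer root y with |y| ≤ 4.
  x = -1: f_y(-1, y) = 4 - 2*y; vanishes at y ∈ {2}. (-1, 2): f_x = -8 ≠ 0.
  x = 0: f_y(0, y) = 2*y - 2; vanishes at y ∈ {1}. (0, 1): f_x = 0, f = 0 — SINGULAR.
  x = 1: f_y(1, y) = 6*y - 4; no integer root y with |y| ≤ 4.
  x = 2: f_y(2, y) = 10*y - 2; no integer root y with |y| ≤ 4.
  x = 3: f_y(3, y) = 14*y + 4; no integer root y with |y| ≤ 4.
  x = 4: f_y(4, y) = 18*y + 14; no integer root y with |y| ≤ 4.
Only singular point on the grid: (0, 1).
Classify: substitute x = 0 + u, y = 1 + v and expand: f = -2*u**3 + 2*u**2*v + 2*u*v**2 + v**2.
No constant or linear terms (consistent with a singular point). Quadratic part: v**2. Cubic part: -2*u**3 + 2*u**2*v + 2*u*v**2.
The quadratic part v**2 is a perfect square, so there is a single (double) tangent line v = 0, i.e. y = 1. Restricting the cubic part to that line (v = 0) leaves -2*u**3 ≠ 0, so f is not divisible by v and the branch is v² ≈ 2*u**3 to lowest order — this is a cusp.
Classification: cusp.


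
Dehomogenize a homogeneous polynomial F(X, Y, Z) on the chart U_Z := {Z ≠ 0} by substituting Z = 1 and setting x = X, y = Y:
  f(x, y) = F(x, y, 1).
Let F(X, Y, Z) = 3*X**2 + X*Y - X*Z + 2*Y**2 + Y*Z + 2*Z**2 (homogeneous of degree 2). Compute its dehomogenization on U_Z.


f(x, y) = 3*x**2 + x*y - x + 2*y**2 + y + 2

On U_Z we set Z = 1. Each monomial c·X^i·Y^j·Z^k in F becomes c·x^i·y^j·1^k = c·x^i·y^j.
Substituting Z = 1: F(X, Y, 1) = 3*x**2 + x*y - x + 2*y**2 + y + 2.
Note: deg(f) ≤ deg(F) = 2; strict inequality happens when F is divisible by Z (lost terms).


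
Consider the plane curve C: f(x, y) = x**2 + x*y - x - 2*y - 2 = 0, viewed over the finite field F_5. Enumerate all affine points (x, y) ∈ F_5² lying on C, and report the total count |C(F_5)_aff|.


Affine F_5-points: {(0, 4), (1, 3), (2, 0), (2, 1), (2, 2), (2, 3), (2, 4), (3, 1), (4, 0)}; count = 9.

For each of the 25 pairs (x, y) ∈ F_5², evaluate f(x, y) mod 5. Record the zeros.
  x = 0: [0↦3, 1↦1, 2↦4, 3↦2, 4↦0]  zeros at y ∈ {4}
  x = 1: [0↦3, 1↦2, 2↦1, 3↦0, 4↦4]  zeros at y ∈ {3}
  x = 2: [0↦0, 1↦0, 2↦0, 3↦0, 4↦0]  zeros at y ∈ {0, 1, 2, 3, 4}
  x = 3: [0↦4, 1↦0, 2↦1, 3↦2, 4↦3]  zeros at y ∈ {1}
  x = 4: [0↦0, 1↦2, 2↦4, 3↦1, 4↦3]  zeros at y ∈ {0}
Collecting zeros: affine points = {(0, 4), (1, 3), (2, 0), (2, 1), (2, 2), (2, 3), (2, 4), (3, 1), (4, 0)}.
Total count |C(F_5)_aff| = 9.


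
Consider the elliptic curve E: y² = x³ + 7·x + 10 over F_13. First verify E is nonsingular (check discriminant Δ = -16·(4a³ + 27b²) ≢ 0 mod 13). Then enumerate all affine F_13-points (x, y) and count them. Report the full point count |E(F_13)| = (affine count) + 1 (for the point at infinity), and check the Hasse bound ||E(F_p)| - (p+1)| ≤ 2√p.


Affine points = {(0, 6), (0, 7), (5, 1), (5, 12), (7, 5), (7, 8), (9, 3), (9, 10), (10, 1), (10, 12), (11, 1), (11, 12)}; affine count = 12; |E(F_13)| = 13.

Discriminant check: Δ ∝ 4a³ + 27b² = 4·7³ + 27·10² = 4·343 + 27·100 ≡ 3 (mod 13). Nonzero ⇒ E is nonsingular.
For each x ∈ F_13, compute rhs = x³ + 7·x + 10 mod 13, then count y ∈ F_13 with y² ≡ rhs.
  x = 0: rhs = 10, matching y values: 6, 7 (2 points).
  x = 1: rhs = 5, matching y values: none (0 points).
  x = 2: rhs = 6, matching y values: none (0 points).
  x = 3: rhs = 6, matching y values: none (0 points).
  x = 4: rhs = 11, matching y values: none (0 points).
  x = 5: rhs = 1, matching y values: 1, 12 (2 points).
  x = 6: rhs = 8, matching y values: none (0 points).
  x = 7: rhs = 12, matching y values: 5, 8 (2 points).
  x = 8: rhs = 6, matching y values: none (0 points).
  x = 9: rhs = 9, matching y values: 3, 10 (2 points).
  x = 10: rhs = 1, matching y values: 1, 12 (2 points).
  x = 11: rhs = 1, matching y values: 1, 12 (2 points).
  x = 12: rhs = 2, matching y values: none (0 points).
Total affine count: 12.
Full point count |E(F_13)| = 12 + 1 = 13.
Hasse bound: |13 − (13+1)| = |-1| = 1 ≤ 2√13 ≈ 7.2111 ✓.


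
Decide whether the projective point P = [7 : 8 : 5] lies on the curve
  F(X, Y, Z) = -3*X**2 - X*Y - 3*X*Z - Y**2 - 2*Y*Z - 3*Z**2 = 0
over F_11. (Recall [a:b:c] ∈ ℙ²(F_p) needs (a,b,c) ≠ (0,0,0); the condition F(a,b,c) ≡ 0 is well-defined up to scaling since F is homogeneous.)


F(7,8,5) ≡ 1 (mod 11); P is NOT on the curve.

Evaluate F(7, 8, 5) term-by-term (mod 11).
  -3*X**2 ↦ -3·49·1·1 = -147
  -X*Y ↦ -1·7·8·1 = -56
  -3*X*Z ↦ -3·7·1·5 = -105
  -Y**2 ↦ -1·1·64·1 = -64
  -2*Y*Z ↦ -2·1·8·5 = -80
  -3*Z**2 ↦ -3·1·1·25 = -75
Sum: F(7, 8, 5) = (-147) + (-56) + (-105) + (-64) + (-80) + (-75) = -527.
Reducing mod 11: -527 ≡ 1 (mod 11).
Since F(a, b, c) ≡ 1 ≠ 0 (mod 11), P does NOT lie on the curve.


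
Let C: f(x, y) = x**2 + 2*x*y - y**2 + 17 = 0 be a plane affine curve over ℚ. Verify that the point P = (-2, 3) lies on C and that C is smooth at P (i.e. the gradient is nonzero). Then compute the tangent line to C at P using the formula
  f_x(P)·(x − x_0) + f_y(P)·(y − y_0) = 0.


Tangent line at P: 2*x - 10*y + 34 = 0.

Step 1: f(-2, 3) = 0, so P lies on C.
Step 2: partial derivatives
  f_x(x, y) = 2*x + 2*y, f_y(x, y) = 2*x - 2*y.
  f_x(P) = 2, f_y(P) = -10 (gradient nonzero, so P is smooth).
Step 3: tangent line at P: 2·(x − -2) + -10·(y − 3) = 0.
Expanding: 2*x - 10*y + 34 = 0.


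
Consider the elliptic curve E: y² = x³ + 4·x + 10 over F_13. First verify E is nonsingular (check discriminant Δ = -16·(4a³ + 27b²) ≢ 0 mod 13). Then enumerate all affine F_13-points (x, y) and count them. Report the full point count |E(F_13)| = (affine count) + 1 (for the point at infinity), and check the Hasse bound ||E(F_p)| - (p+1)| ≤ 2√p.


Affine points = {(0, 6), (0, 7), (2, 0), (3, 6), (3, 7), (4, 5), (4, 8), (5, 5), (5, 8), (6, 4), (6, 9), (7, 2), (7, 11), (10, 6), (10, 7)}; affine count = 15; |E(F_13)| = 16.

Discriminant check: Δ ∝ 4a³ + 27b² = 4·4³ + 27·10² = 4·64 + 27·100 ≡ 5 (mod 13). Nonzero ⇒ E is nonsingular.
For each x ∈ F_13, compute rhs = x³ + 4·x + 10 mod 13, then count y ∈ F_13 with y² ≡ rhs.
  x = 0: rhs = 10, matching y values: 6, 7 (2 points).
  x = 1: rhs = 2, matching y values: none (0 points).
  x = 2: rhs = 0, matching y values: 0 (1 points).
  x = 3: rhs = 10, matching y values: 6, 7 (2 points).
  x = 4: rhs = 12, matching y values: 5, 8 (2 points).
  x = 5: rhs = 12, matching y values: 5, 8 (2 points).
  x = 6: rhs = 3, matching y values: 4, 9 (2 points).
  x = 7: rhs = 4, matching y values: 2, 11 (2 points).
  x = 8: rhs = 8, matching y values: none (0 points).
  x = 9: rhs = 8, matching y values: none (0 points).
  x = 10: rhs = 10, matching y values: 6, 7 (2 points).
  x = 11: rhs = 7, matching y values: none (0 points).
  x = 12: rhs = 5, matching y values: none (0 points).
Total affine count: 15.
Full point count |E(F_13)| = 15 + 1 = 16.
Hasse bound: |16 − (13+1)| = |2| = 2 ≤ 2√13 ≈ 7.2111 ✓.


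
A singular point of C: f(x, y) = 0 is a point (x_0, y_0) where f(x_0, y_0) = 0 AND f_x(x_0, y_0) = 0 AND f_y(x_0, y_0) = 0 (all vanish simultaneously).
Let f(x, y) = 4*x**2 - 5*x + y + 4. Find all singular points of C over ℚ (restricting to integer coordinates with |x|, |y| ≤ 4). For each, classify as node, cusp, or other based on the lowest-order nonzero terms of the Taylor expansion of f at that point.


No singular points in the scanned grid; C is smooth there.

Compute partial derivatives:
  f_x = 8*x - 5.
  f_y = 1.
f_y = 1 is a nonzero constant, so f_y never vanishes: no point (x, y) can satisfy f = f_x = f_y = 0. In particular no (x, y) ∈ {−4, ..., 4}² is singular; the curve is smooth.


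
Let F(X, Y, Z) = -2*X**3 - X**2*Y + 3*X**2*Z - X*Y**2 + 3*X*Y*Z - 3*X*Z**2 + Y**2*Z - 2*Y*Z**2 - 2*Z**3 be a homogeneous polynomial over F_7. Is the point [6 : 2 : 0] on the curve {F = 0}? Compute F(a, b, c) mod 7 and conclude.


F(6,2,0) ≡ 4 (mod 7); P is NOT on the curve.

Evaluate F(6, 2, 0) term-by-term (mod 7).
  -2*X**3 ↦ -2·216·1·1 = -432
  -X**2*Y ↦ -1·36·2·1 = -72
  3*X**2*Z ↦ 3·36·1·0 = 0
  -X*Y**2 ↦ -1·6·4·1 = -24
  3*X*Y*Z ↦ 3·6·2·0 = 0
  -3*X*Z**2 ↦ -3·6·1·0 = 0
  Y**2*Z ↦ 1·1·4·0 = 0
  -2*Y*Z**2 ↦ -2·1·2·0 = 0
  -2*Z**3 ↦ -2·1·1·0 = 0
Sum: F(6, 2, 0) = (-432) + (-72) + (0) + (-24) + (0) + (0) + (0) + (0) + (0) = -528.
Reducing mod 7: -528 ≡ 4 (mod 7).
Since F(a, b, c) ≡ 4 ≠ 0 (mod 7), P does NOT lie on the curve.


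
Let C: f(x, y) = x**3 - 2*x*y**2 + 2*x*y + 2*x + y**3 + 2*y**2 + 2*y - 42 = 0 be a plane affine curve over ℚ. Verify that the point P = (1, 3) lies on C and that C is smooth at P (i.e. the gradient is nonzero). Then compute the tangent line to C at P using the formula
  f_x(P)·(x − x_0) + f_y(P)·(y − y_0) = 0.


Tangent line at P: -7*x + 31*y - 86 = 0.

Step 1: f(1, 3) = 0, so P lies on C.
Step 2: partial derivatives
  f_x(x, y) = 3*x**2 - 2*y**2 + 2*y + 2, f_y(x, y) = -4*x*y + 2*x + 3*y**2 + 4*y + 2.
  f_x(P) = -7, f_y(P) = 31 (gradient nonzero, so P is smooth).
Step 3: tangent line at P: -7·(x − 1) + 31·(y − 3) = 0.
Expanding: -7*x + 31*y - 86 = 0.


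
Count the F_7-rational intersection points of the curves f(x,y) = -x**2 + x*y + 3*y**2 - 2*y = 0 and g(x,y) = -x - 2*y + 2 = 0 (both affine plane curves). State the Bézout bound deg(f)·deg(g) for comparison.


Common zeros: {(3, 3), (5, 2)}; count = 2; Bézout bound = 2.

deg(f) = 2, deg(g) = 1, so Bézout bound = 2.
Scan x ∈ F_7. For each x, list the y ∈ F_7 with f(x, y) ≡ 0 and those with g(x, y) ≡ 0 (mod 7); the common zeros in that column are the intersection.
  x = 0: f ≡ 0 at y ∈ {0, 3}; g ≡ 0 at y ∈ {1}; common: ∅.
  x = 1: f ≡ 0 at y ∈ ∅; g ≡ 0 at y ∈ {4}; common: ∅.
  x = 2: f ≡ 0 at y ∈ ∅; g ≡ 0 at y ∈ {0}; common: ∅.
  x = 3: f ≡ 0 at y ∈ {3, 6}; g ≡ 0 at y ∈ {3}; common: {3}.
  x = 4: f ≡ 0 at y ∈ {2}; g ≡ 0 at y ∈ {6}; common: ∅.
  x = 5: f ≡ 0 at y ∈ {2, 4}; g ≡ 0 at y ∈ {2}; common: {2}.
  x = 6: f ≡ 0 at y ∈ {4}; g ≡ 0 at y ∈ {5}; common: ∅.
Collecting: common zeros = {(3, 3), (5, 2)}, so the count is 2.
Comparison with the Bézout bound: 2 ≤ 2 = deg(f)·deg(g), as expected for curves with no common component (the bound is attained).


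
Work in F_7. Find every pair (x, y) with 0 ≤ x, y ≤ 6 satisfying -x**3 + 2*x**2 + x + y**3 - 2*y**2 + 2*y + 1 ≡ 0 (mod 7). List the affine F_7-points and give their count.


Affine F_7-points: {(1, 2), (2, 2), (3, 4), (6, 2)}; count = 4.

For each of the 49 pairs (x, y) ∈ F_7², evaluate f(x, y) mod 7. Record the zeros.
  x = 0: [0↦1, 1↦2, 2↦5, 3↦2, 4↦6, 5↦2, 6↦3]  zeros at y ∈ ∅
  x = 1: [0↦3, 1↦4, 2↦0, 3↦4, 4↦1, 5↦4, 6↦5]  zeros at y ∈ {2}
  x = 2: [0↦3, 1↦4, 2↦0, 3↦4, 4↦1, 5↦4, 6↦5]  zeros at y ∈ {2}
  x = 3: [0↦2, 1↦3, 2↦6, 3↦3, 4↦0, 5↦3, 6↦4]  zeros at y ∈ {4}
  x = 4: [0↦1, 1↦2, 2↦5, 3↦2, 4↦6, 5↦2, 6↦3]  zeros at y ∈ ∅
  x = 5: [0↦1, 1↦2, 2↦5, 3↦2, 4↦6, 5↦2, 6↦3]  zeros at y ∈ ∅
  x = 6: [0↦3, 1↦4, 2↦0, 3↦4, 4↦1, 5↦4, 6↦5]  zeros at y ∈ {2}
Collecting zeros: affine points = {(1, 2), (2, 2), (3, 4), (6, 2)}.
Total count |C(F_7)_aff| = 4.


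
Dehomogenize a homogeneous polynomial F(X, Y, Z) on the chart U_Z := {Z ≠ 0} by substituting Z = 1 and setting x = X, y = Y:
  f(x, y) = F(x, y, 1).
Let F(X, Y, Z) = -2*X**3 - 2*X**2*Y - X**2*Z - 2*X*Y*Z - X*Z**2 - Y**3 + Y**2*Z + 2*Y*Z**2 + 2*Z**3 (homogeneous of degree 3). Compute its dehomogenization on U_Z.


f(x, y) = -2*x**3 - 2*x**2*y - x**2 - 2*x*y - x - y**3 + y**2 + 2*y + 2

On U_Z we set Z = 1. Each monomial c·X^i·Y^j·Z^k in F becomes c·x^i·y^j·1^k = c·x^i·y^j.
Substituting Z = 1: F(X, Y, 1) = -2*x**3 - 2*x**2*y - x**2 - 2*x*y - x - y**3 + y**2 + 2*y + 2.
Note: deg(f) ≤ deg(F) = 3; strict inequality happens when F is divisible by Z (lost terms).


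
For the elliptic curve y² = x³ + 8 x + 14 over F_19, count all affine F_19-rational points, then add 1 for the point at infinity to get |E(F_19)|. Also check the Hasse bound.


Affine points = {(1, 2), (1, 17), (2, 0), (8, 1), (8, 18), (9, 6), (9, 13), (10, 7), (10, 12), (13, 4), (13, 15), (14, 1), (14, 18), (16, 1), (16, 18), (17, 3), (17, 16), (18, 9), (18, 10)}; affine count = 19; |E(F_19)| = 20.

Discriminant check: Δ ∝ 4a³ + 27b² = 4·8³ + 27·14² = 4·512 + 27·196 ≡ 6 (mod 19). Nonzero ⇒ E is nonsingular.
For each x ∈ F_19, compute rhs = x³ + 8·x + 14 mod 19, then count y ∈ F_19 with y² ≡ rhs.
  x = 0: rhs = 14, matching y values: none (0 points).
  x = 1: rhs = 4, matching y values: 2, 17 (2 points).
  x = 2: rhs = 0, matching y values: 0 (1 points).
  x = 3: rhs = 8, matching y values: none (0 points).
  x = 4: rhs = 15, matching y values: none (0 points).
  x = 5: rhs = 8, matching y values: none (0 points).
  x = 6: rhs = 12, matching y values: none (0 points).
  x = 7: rhs = 14, matching y values: none (0 points).
  x = 8: rhs = 1, matching y values: 1, 18 (2 points).
  x = 9: rhs = 17, matching y values: 6, 13 (2 points).
  x = 10: rhs = 11, matching y values: 7, 12 (2 points).
  x = 11: rhs = 8, matching y values: none (0 points).
  x = 12: rhs = 14, matching y values: none (0 points).
  x = 13: rhs = 16, matching y values: 4, 15 (2 points).
  x = 14: rhs = 1, matching y values: 1, 18 (2 points).
  x = 15: rhs = 13, matching y values: none (0 points).
  x = 16: rhs = 1, matching y values: 1, 18 (2 points).
  x = 17: rhs = 9, matching y values: 3, 16 (2 points).
  x = 18: rhs = 5, matching y values: 9, 10 (2 points).
Total affine count: 19.
Full point count |E(F_19)| = 19 + 1 = 20.
Hasse bound: |20 − (19+1)| = |0| = 0 ≤ 2√19 ≈ 8.7178 ✓.


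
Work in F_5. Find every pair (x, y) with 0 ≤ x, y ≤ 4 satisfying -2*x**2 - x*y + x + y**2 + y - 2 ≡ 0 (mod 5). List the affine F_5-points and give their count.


Affine F_5-points: {(0, 1), (0, 3), (4, 0), (4, 3)}; count = 4.

For each of the 25 pairs (x, y) ∈ F_5², evaluate f(x, y) mod 5. Record the zeros.
  x = 0: [0↦3, 1↦0, 2↦4, 3↦0, 4↦3]  zeros at y ∈ {1, 3}
  x = 1: [0↦2, 1↦3, 2↦1, 3↦1, 4↦3]  zeros at y ∈ ∅
  x = 2: [0↦2, 1↦2, 2↦4, 3↦3, 4↦4]  zeros at y ∈ ∅
  x = 3: [0↦3, 1↦2, 2↦3, 3↦1, 4↦1]  zeros at y ∈ ∅
  x = 4: [0↦0, 1↦3, 2↦3, 3↦0, 4↦4]  zeros at y ∈ {0, 3}
Collecting zeros: affine points = {(0, 1), (0, 3), (4, 0), (4, 3)}.
Total count |C(F_5)_aff| = 4.


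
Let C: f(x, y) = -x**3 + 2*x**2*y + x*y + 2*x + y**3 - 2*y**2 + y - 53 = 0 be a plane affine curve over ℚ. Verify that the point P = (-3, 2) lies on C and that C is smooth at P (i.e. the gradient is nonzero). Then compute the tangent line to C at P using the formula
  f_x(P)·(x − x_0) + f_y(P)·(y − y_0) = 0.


Tangent line at P: -47*x + 20*y - 181 = 0.

Step 1: f(-3, 2) = 0, so P lies on C.
Step 2: partial derivatives
  f_x(x, y) = -3*x**2 + 4*x*y + y + 2, f_y(x, y) = 2*x**2 + x + 3*y**2 - 4*y + 1.
  f_x(P) = -47, f_y(P) = 20 (gradient nonzero, so P is smooth).
Step 3: tangent line at P: -47·(x − -3) + 20·(y − 2) = 0.
Expanding: -47*x + 20*y - 181 = 0.


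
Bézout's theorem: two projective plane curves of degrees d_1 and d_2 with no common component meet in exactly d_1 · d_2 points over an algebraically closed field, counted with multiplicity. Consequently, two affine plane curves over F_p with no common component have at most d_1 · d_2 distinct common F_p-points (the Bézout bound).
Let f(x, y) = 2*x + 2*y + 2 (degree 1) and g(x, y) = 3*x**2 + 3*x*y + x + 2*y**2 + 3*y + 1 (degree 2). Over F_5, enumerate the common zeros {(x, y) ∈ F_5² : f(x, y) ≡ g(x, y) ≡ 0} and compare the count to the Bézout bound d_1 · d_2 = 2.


Common zeros: {(0, 4), (3, 1)}; count = 2; Bézout bound = 2.

deg(f) = 1, deg(g) = 2, so Bézout bound = 2.
Scan x ∈ F_5. For each x, list the y ∈ F_5 with f(x, y) ≡ 0 and those with g(x, y) ≡ 0 (mod 5); the common zeros in that column are the intersection.
  x = 0: f ≡ 0 at y ∈ {4}; g ≡ 0 at y ∈ {2, 4}; common: {4}.
  x = 1: f ≡ 0 at y ∈ {3}; g ≡ 0 at y ∈ {0, 2}; common: ∅.
  x = 2: f ≡ 0 at y ∈ {2}; g ≡ 0 at y ∈ {0, 3}; common: ∅.
  x = 3: f ≡ 0 at y ∈ {1}; g ≡ 0 at y ∈ {1, 3}; common: {1}.
  x = 4: f ≡ 0 at y ∈ {0}; g ≡ 0 at y ∈ {1, 4}; common: ∅.
Collecting: common zeros = {(0, 4), (3, 1)}, so the count is 2.
Comparison with the Bézout bound: 2 ≤ 2 = deg(f)·deg(g), as expected for curves with no common component (the bound is attained).


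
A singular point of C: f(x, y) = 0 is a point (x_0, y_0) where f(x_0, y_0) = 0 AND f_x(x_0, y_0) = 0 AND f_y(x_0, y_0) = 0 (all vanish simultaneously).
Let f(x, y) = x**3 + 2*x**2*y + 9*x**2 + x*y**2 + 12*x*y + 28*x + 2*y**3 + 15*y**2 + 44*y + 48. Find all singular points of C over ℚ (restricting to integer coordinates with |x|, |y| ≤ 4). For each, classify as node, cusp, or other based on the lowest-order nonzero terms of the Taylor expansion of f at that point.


Singular points: {(-2, -2)}; classification: node.

Compute partial derivatives:
  f_x = 3*x**2 + 4*x*y + 18*x + y**2 + 12*y + 28.
  f_y = 2*x**2 + 2*x*y + 12*x + 6*y**2 + 30*y + 44.
Scan x_0 ∈ {−4, ..., 4}. For each x_0, f_y(x_0, y) is a polynomial in y; find its integer roots y ∈ {−4, ..., 4}, then test f_x and f at those candidates.
  x = -4: f_y(-4, y) = 6*y**2 + 22*y + 28; no integer root y with |y| ≤ 4.
  x = -3: f_y(-3, y) = 6*y**2 + 24*y + 26; no integer root y with |y| ≤ 4.
  x = -2: f_y(-2, y) = 6*y**2 + 26*y + 28; vanishes at y ∈ {-2}. (-2, -2): f_x = 0, f = 0 — SINGULAR.
  x = -1: f_y(-1, y) = 6*y**2 + 28*y + 34; no integer root y with |y| ≤ 4.
  x = 0: f_y(0, y) = 6*y**2 + 30*y + 44; no integer root y with |y| ≤ 4.
  x = 1: f_y(1, y) = 6*y**2 + 32*y + 58; no integer root y with |y| ≤ 4.
  x = 2: f_y(2, y) = 6*y**2 + 34*y + 76; no integer root y with |y| ≤ 4.
  x = 3: f_y(3, y) = 6*y**2 + 36*y + 98; no integer root y with |y| ≤ 4.
  x = 4: f_y(4, y) = 6*y**2 + 38*y + 124; no integer root y with |y| ≤ 4.
Only singular point on the grid: (-2, -2).
Classify: substitute x = -2 + u, y = -2 + v and expand: f = u**3 + 2*u**2*v - u**2 + u*v**2 + 2*v**3 + v**2.
No constant or linear terms (consistent with a singular point). Quadratic part: -u**2 + v**2. Cubic part: u**3 + 2*u**2*v + u*v**2 + 2*v**3.
The quadratic part v**2 - u**2 = (v − u)(v + u) splits into two distinct linear factors, so there are two distinct tangent lines y − -2 = ±(x − -2) — this is a node (ordinary double point).
Classification: node.


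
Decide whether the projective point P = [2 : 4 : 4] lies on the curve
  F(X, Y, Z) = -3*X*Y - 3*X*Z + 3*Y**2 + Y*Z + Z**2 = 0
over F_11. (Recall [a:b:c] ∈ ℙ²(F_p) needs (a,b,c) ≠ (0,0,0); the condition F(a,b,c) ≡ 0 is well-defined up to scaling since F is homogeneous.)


F(2,4,4) ≡ 10 (mod 11); P is NOT on the curve.

Evaluate F(2, 4, 4) term-by-term (mod 11).
  -3*X*Y ↦ -3·2·4·1 = -24
  -3*X*Z ↦ -3·2·1·4 = -24
  3*Y**2 ↦ 3·1·16·1 = 48
  Y*Z ↦ 1·1·4·4 = 16
  Z**2 ↦ 1·1·1·16 = 16
Sum: F(2, 4, 4) = (-24) + (-24) + (48) + (16) + (16) = 32.
Reducing mod 11: 32 ≡ 10 (mod 11).
Since F(a, b, c) ≡ 10 ≠ 0 (mod 11), P does NOT lie on the curve.


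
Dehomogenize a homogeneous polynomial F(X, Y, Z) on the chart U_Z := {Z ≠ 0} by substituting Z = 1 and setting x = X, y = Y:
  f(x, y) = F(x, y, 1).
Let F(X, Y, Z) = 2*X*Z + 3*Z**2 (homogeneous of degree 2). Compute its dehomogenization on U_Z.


f(x, y) = 2*x + 3

On U_Z we set Z = 1. Each monomial c·X^i·Y^j·Z^k in F becomes c·x^i·y^j·1^k = c·x^i·y^j.
Substituting Z = 1: F(X, Y, 1) = 2*x + 3.
Note: deg(f) ≤ deg(F) = 2; strict inequality happens when F is divisible by Z (lost terms).


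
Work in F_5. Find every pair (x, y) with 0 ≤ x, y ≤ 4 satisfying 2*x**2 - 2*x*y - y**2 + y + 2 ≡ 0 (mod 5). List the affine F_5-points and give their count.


Affine F_5-points: {(0, 2), (0, 4), (2, 0), (2, 2), (3, 0), (4, 4)}; count = 6.

For each of the 25 pairs (x, y) ∈ F_5², evaluate f(x, y) mod 5. Record the zeros.
  x = 0: [0↦2, 1↦2, 2↦0, 3↦1, 4↦0]  zeros at y ∈ {2, 4}
  x = 1: [0↦4, 1↦2, 2↦3, 3↦2, 4↦4]  zeros at y ∈ ∅
  x = 2: [0↦0, 1↦1, 2↦0, 3↦2, 4↦2]  zeros at y ∈ {0, 2}
  x = 3: [0↦0, 1↦4, 2↦1, 3↦1, 4↦4]  zeros at y ∈ {0}
  x = 4: [0↦4, 1↦1, 2↦1, 3↦4, 4↦0]  zeros at y ∈ {4}
Collecting zeros: affine points = {(0, 2), (0, 4), (2, 0), (2, 2), (3, 0), (4, 4)}.
Total count |C(F_5)_aff| = 6.


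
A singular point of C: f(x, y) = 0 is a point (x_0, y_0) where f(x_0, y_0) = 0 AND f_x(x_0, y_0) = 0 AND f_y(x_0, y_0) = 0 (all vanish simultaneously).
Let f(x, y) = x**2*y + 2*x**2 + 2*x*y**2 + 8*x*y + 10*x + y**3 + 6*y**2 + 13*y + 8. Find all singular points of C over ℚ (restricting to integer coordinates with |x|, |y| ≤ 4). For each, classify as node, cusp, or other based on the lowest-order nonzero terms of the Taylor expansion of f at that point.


Singular points: {(2, -3)}; classification: node.

Compute partial derivatives:
  f_x = 2*x*y + 4*x + 2*y**2 + 8*y + 10.
  f_y = x**2 + 4*x*y + 8*x + 3*y**2 + 12*y + 13.
Scan x_0 ∈ {−4, ..., 4}. For each x_0, f_y(x_0, y) is a polynomial in y; find its integer roots y ∈ {−4, ..., 4}, then test f_x and f at those candidates.
  x = -4: f_y(-4, y) = 3*y**2 - 4*y - 3; no integer root y with |y| ≤ 4.
  x = -3: f_y(-3, y) = 3*y**2 - 2; no integer root y with |y| ≤ 4.
  x = -2: f_y(-2, y) = 3*y**2 + 4*y + 1; vanishes at y ∈ {-1}. (-2, -1): f_x = 0 but f = -4 ≠ 0.
  x = -1: f_y(-1, y) = 3*y**2 + 8*y + 6; no integer root y with |y| ≤ 4.
  x = 0: f_y(0, y) = 3*y**2 + 12*y + 13; no integer root y with |y| ≤ 4.
  x = 1: f_y(1, y) = 3*y**2 + 16*y + 22; no integer root y with |y| ≤ 4.
  x = 2: f_y(2, y) = 3*y**2 + 20*y + 33; vanishes at y ∈ {-3}. (2, -3): f_x = 0, f = 0 — SINGULAR.
  x = 3: f_y(3, y) = 3*y**2 + 24*y + 46; no integer root y with |y| ≤ 4.
  x = 4: f_y(4, y) = 3*y**2 + 28*y + 61; no integer root y with |y| ≤ 4.
Only singular point on the grid: (2, -3).
Classify: substitute x = 2 + u, y = -3 + v and expand: f = u**2*v - u**2 + 2*u*v**2 + v**3 + v**2.
No constant or linear terms (consistent with a singular point). Quadratic part: -u**2 + v**2. Cubic part: u**2*v + 2*u*v**2 + v**3.
The quadratic part v**2 - u**2 = (v − u)(v + u) splits into two distinct linear factors, so there are two distinct tangent lines y − -3 = ±(x − 2) — this is a node (ordinary double point).
Classification: node.


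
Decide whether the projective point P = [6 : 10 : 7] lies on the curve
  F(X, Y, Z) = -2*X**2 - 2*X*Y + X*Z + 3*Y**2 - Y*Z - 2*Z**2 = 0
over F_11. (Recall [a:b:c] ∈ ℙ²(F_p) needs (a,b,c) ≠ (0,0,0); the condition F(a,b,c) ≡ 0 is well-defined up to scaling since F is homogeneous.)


F(6,10,7) ≡ 4 (mod 11); P is NOT on the curve.

Evaluate F(6, 10, 7) term-by-term (mod 11).
  -2*X**2 ↦ -2·36·1·1 = -72
  -2*X*Y ↦ -2·6·10·1 = -120
  X*Z ↦ 1·6·1·7 = 42
  3*Y**2 ↦ 3·1·100·1 = 300
  -Y*Z ↦ -1·1·10·7 = -70
  -2*Z**2 ↦ -2·1·1·49 = -98
Sum: F(6, 10, 7) = (-72) + (-120) + (42) + (300) + (-70) + (-98) = -18.
Reducing mod 11: -18 ≡ 4 (mod 11).
Since F(a, b, c) ≡ 4 ≠ 0 (mod 11), P does NOT lie on the curve.


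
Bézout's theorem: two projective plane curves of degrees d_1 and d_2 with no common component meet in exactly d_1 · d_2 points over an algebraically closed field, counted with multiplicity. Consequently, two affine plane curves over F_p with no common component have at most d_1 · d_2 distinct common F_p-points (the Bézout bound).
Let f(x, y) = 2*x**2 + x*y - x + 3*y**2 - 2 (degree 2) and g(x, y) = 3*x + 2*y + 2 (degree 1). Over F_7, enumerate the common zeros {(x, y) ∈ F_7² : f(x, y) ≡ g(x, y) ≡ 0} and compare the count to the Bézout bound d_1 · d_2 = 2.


Common zeros: ∅; count = 0; Bézout bound = 2.

deg(f) = 2, deg(g) = 1, so Bézout bound = 2.
Scan x ∈ F_7. For each x, list the y ∈ F_7 with f(x, y) ≡ 0 and those with g(x, y) ≡ 0 (mod 7); the common zeros in that column are the intersection.
  x = 0: f ≡ 0 at y ∈ ∅; g ≡ 0 at y ∈ {6}; common: ∅.
  x = 1: f ≡ 0 at y ∈ ∅; g ≡ 0 at y ∈ {1}; common: ∅.
  x = 2: f ≡ 0 at y ∈ ∅; g ≡ 0 at y ∈ {3}; common: ∅.
  x = 3: f ≡ 0 at y ∈ {3}; g ≡ 0 at y ∈ {5}; common: ∅.
  x = 4: f ≡ 0 at y ∈ ∅; g ≡ 0 at y ∈ {0}; common: ∅.
  x = 5: f ≡ 0 at y ∈ ∅; g ≡ 0 at y ∈ {2}; common: ∅.
  x = 6: f ≡ 0 at y ∈ ∅; g ≡ 0 at y ∈ {4}; common: ∅.
Collecting: common zeros = ∅, so the count is 0.
Comparison with the Bézout bound: 0 ≤ 2 = deg(f)·deg(g), as expected for curves with no common component (the affine F_7-count falls short of the bound because intersections may lie at infinity, over extension fields, or carry multiplicity).


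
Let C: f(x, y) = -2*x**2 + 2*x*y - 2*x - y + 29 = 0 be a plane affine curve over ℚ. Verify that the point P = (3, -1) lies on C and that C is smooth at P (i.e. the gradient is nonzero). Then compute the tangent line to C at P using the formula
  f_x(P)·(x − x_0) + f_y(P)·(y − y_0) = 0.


Tangent line at P: -16*x + 5*y + 53 = 0.

Step 1: f(3, -1) = 0, so P lies on C.
Step 2: partial derivatives
  f_x(x, y) = -4*x + 2*y - 2, f_y(x, y) = 2*x - 1.
  f_x(P) = -16, f_y(P) = 5 (gradient nonzero, so P is smooth).
Step 3: tangent line at P: -16·(x − 3) + 5·(y − -1) = 0.
Expanding: -16*x + 5*y + 53 = 0.


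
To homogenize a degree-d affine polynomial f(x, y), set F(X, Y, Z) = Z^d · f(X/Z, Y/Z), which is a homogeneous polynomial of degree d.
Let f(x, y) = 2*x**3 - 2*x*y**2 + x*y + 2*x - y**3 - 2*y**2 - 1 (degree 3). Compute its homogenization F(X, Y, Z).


F(X, Y, Z) = 2*X**3 - 2*X*Y**2 + X*Y*Z + 2*X*Z**2 - Y**3 - 2*Y**2*Z - Z**3

deg(f) = 3.
Substitute x = X/Z, y = Y/Z into f, then multiply by Z^3.
  monomial 2·x^3·y^0 ↦ 2·X^3·Y^0·Z^0.
  monomial -2·x^1·y^2 ↦ -2·X^1·Y^2·Z^0.
  monomial 1·x^1·y^1 ↦ 1·X^1·Y^1·Z^1.
  monomial 2·x^1·y^0 ↦ 2·X^1·Y^0·Z^2.
  monomial -1·x^0·y^3 ↦ -1·X^0·Y^3·Z^0.
  monomial -2·x^0·y^2 ↦ -2·X^0·Y^2·Z^1.
  monomial -1·x^0·y^0 ↦ -1·X^0·Y^0·Z^3.
Collecting: F(X, Y, Z) = 2*X**3 - 2*X*Y**2 + X*Y*Z + 2*X*Z**2 - Y**3 - 2*Y**2*Z - Z**3.


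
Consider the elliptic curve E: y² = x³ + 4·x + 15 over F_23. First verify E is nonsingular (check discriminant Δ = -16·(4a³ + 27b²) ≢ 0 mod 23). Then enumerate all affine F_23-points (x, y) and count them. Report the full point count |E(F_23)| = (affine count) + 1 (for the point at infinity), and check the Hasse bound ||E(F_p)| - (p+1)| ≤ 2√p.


Affine points = {(2, 10), (2, 13), (3, 10), (3, 13), (4, 7), (4, 16), (6, 5), (6, 18), (7, 8), (7, 15), (14, 3), (14, 20), (15, 0), (16, 9), (16, 14), (18, 10), (18, 13), (19, 2), (19, 21)}; affine count = 19; |E(F_23)| = 20.

Discriminant check: Δ ∝ 4a³ + 27b² = 4·4³ + 27·15² = 4·64 + 27·225 ≡ 6 (mod 23). Nonzero ⇒ E is nonsingular.
For each x ∈ F_23, compute rhs = x³ + 4·x + 15 mod 23, then count y ∈ F_23 with y² ≡ rhs.
  x = 0: rhs = 15, matching y values: none (0 points).
  x = 1: rhs = 20, matching y values: none (0 points).
  x = 2: rhs = 8, matching y values: 10, 13 (2 points).
  x = 3: rhs = 8, matching y values: 10, 13 (2 points).
  x = 4: rhs = 3, matching y values: 7, 16 (2 points).
  x = 5: rhs = 22, matching y values: none (0 points).
  x = 6: rhs = 2, matching y values: 5, 18 (2 points).
  x = 7: rhs = 18, matching y values: 8, 15 (2 points).
  x = 8: rhs = 7, matching y values: none (0 points).
  x = 9: rhs = 21, matching y values: none (0 points).
  x = 10: rhs = 20, matching y values: none (0 points).
  x = 11: rhs = 10, matching y values: none (0 points).
  x = 12: rhs = 20, matching y values: none (0 points).
  x = 13: rhs = 10, matching y values: none (0 points).
  x = 14: rhs = 9, matching y values: 3, 20 (2 points).
  x = 15: rhs = 0, matching y values: 0 (1 points).
  x = 16: rhs = 12, matching y values: 9, 14 (2 points).
  x = 17: rhs = 5, matching y values: none (0 points).
  x = 18: rhs = 8, matching y values: 10, 13 (2 points).
  x = 19: rhs = 4, matching y values: 2, 21 (2 points).
  x = 20: rhs = 22, matching y values: none (0 points).
  x = 21: rhs = 22, matching y values: none (0 points).
  x = 22: rhs = 10, matching y values: none (0 points).
Total affine count: 19.
Full point count |E(F_23)| = 19 + 1 = 20.
Hasse bound: |20 − (23+1)| = |-4| = 4 ≤ 2√23 ≈ 9.5917 ✓.


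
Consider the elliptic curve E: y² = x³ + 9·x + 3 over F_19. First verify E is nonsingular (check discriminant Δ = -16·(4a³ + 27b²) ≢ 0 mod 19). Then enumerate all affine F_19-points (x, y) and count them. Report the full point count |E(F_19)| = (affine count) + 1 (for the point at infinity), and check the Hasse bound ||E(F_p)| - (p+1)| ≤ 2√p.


Affine points = {(3, 0), (6, 8), (6, 11), (8, 6), (8, 13), (14, 2), (14, 17), (15, 6), (15, 13), (16, 5), (16, 14)}; affine count = 11; |E(F_19)| = 12.

Discriminant check: Δ ∝ 4a³ + 27b² = 4·9³ + 27·3² = 4·729 + 27·9 ≡ 5 (mod 19). Nonzero ⇒ E is nonsingular.
For each x ∈ F_19, compute rhs = x³ + 9·x + 3 mod 19, then count y ∈ F_19 with y² ≡ rhs.
  x = 0: rhs = 3, matching y values: none (0 points).
  x = 1: rhs = 13, matching y values: none (0 points).
  x = 2: rhs = 10, matching y values: none (0 points).
  x = 3: rhs = 0, matching y values: 0 (1 points).
  x = 4: rhs = 8, matching y values: none (0 points).
  x = 5: rhs = 2, matching y values: none (0 points).
  x = 6: rhs = 7, matching y values: 8, 11 (2 points).
  x = 7: rhs = 10, matching y values: none (0 points).
  x = 8: rhs = 17, matching y values: 6, 13 (2 points).
  x = 9: rhs = 15, matching y values: none (0 points).
  x = 10: rhs = 10, matching y values: none (0 points).
  x = 11: rhs = 8, matching y values: none (0 points).
  x = 12: rhs = 15, matching y values: none (0 points).
  x = 13: rhs = 18, matching y values: none (0 points).
  x = 14: rhs = 4, matching y values: 2, 17 (2 points).
  x = 15: rhs = 17, matching y values: 6, 13 (2 points).
  x = 16: rhs = 6, matching y values: 5, 14 (2 points).
  x = 17: rhs = 15, matching y values: none (0 points).
  x = 18: rhs = 12, matching y values: none (0 points).
Total affine count: 11.
Full point count |E(F_19)| = 11 + 1 = 12.
Hasse bound: |12 − (19+1)| = |-8| = 8 ≤ 2√19 ≈ 8.7178 ✓.
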